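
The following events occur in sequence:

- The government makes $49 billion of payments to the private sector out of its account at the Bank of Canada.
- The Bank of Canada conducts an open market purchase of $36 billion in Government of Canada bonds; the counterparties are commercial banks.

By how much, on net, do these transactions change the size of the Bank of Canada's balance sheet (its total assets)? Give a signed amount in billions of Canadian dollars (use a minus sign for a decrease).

+$36 billion

Government spending $49 billion: only the composition of liabilities changes → 0.
OMO purchase (from banks) $36 billion: a Bank of Canada asset is acquired → +$36B.
Net: 0 + 36 = +$36 billion.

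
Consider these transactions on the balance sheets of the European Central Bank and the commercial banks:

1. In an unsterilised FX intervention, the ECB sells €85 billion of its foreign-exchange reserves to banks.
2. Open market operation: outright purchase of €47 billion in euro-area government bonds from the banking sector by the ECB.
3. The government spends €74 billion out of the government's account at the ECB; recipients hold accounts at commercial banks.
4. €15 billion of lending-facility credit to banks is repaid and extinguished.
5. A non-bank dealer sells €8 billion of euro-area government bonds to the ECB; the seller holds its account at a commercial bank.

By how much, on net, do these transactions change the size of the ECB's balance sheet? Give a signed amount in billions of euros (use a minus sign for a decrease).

-€45 billion

FX sale €85 billion: an ECB asset is shed → −€85B.
OMO purchase (from banks) €47 billion: an ECB asset is acquired → +€47B.
Government spending €74 billion: only the composition of liabilities changes → 0.
Discount-window repayment €15 billion: an ECB asset is shed → −€15B.
Asset purchase (from non-banks) €8 billion: an ECB asset is acquired → +€8B.
Net: −85 + 47 + 0 − 15 + 8 = -€45 billion.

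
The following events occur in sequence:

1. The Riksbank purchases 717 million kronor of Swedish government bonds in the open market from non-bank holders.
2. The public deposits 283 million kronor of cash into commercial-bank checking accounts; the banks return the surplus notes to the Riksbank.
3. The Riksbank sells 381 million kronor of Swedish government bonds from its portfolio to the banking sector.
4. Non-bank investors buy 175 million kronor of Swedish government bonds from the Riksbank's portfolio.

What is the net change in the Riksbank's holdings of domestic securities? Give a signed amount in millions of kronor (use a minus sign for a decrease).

+161 million

Asset purchase (from non-banks) 717 million kronor: securities added to the Riksbank's portfolio → +717M.
Currency deposit 283 million kronor: the Riksbank's securities portfolio is untouched → 0.
OMO sale (to banks) 381 million kronor: securities removed from the Riksbank's portfolio → −381M.
Asset sale (to non-banks) 175 million kronor: securities removed from the Riksbank's portfolio → −175M.
Net: 717 + 0 − 381 − 175 = +161 million.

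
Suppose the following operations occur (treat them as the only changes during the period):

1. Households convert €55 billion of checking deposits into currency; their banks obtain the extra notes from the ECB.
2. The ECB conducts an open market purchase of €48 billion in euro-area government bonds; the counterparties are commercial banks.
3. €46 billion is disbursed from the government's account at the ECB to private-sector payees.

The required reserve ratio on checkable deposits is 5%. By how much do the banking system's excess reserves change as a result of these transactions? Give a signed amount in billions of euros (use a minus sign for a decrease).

Currency withdrawal €55 billion: reserves −€55B, deposits −€55B.
OMO purchase (from banks) €48 billion: reserves +€48B, deposits 0.
Government spending €46 billion: reserves +€46B, deposits +€46B.
Totals: Δreserves = +€39B, Δdeposits = −€9B.
Δrequired reserves = 5% × −€9B = −€0.45B.
Δexcess reserves = Δreserves − Δrequired = +€39B − (−€0.45B) = +€39.45 billion.

+€39.45 billion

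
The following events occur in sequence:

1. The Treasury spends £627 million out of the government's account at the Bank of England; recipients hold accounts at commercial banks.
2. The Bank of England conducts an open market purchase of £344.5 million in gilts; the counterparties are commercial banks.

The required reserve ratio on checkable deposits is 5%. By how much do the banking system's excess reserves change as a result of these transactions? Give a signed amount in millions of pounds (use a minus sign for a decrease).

Government spending £627 million: reserves +£627M, deposits +£627M.
OMO purchase (from banks) £344.5 million: reserves +£344.5M, deposits 0.
Totals: Δreserves = +£971.5M, Δdeposits = +£627M.
Δrequired reserves = 5% × +£627M = +£31.35M.
Δexcess reserves = Δreserves − Δrequired = +£971.5M − (+£31.35M) = +£940.15 million.

+£940.15 million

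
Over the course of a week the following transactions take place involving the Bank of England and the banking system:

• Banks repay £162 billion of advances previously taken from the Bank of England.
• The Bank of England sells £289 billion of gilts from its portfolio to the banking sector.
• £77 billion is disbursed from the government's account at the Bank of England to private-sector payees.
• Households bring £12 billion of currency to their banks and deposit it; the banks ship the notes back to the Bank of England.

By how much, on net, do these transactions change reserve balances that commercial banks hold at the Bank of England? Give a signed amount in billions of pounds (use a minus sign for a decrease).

Discount-window repayment £162 billion: repayment is debited from reserves → −£162B.
OMO sale (to banks) £289 billion: the buying banks pay out of their reserve balances → −£289B.
Government spending £77 billion: government payments flow into bank reserve accounts → +£77B.
Currency deposit £12 billion: returned notes are swapped for reserve credit → +£12B.
Net: −162 − 289 + 77 + 12 = -£362 billion.

-£362 billion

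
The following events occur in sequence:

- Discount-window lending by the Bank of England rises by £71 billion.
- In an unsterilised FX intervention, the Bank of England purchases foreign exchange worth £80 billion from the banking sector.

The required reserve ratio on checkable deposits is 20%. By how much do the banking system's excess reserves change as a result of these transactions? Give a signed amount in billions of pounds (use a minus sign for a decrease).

+£151 billion

Discount-window loan £71 billion: reserves +£71B, deposits 0.
FX purchase £80 billion: reserves +£80B, deposits 0.
Totals: Δreserves = +£151B, Δdeposits = 0.
Δrequired reserves = 20% × 0 = 0.
Δexcess reserves = Δreserves − Δrequired = +£151B − (0) = +£151 billion.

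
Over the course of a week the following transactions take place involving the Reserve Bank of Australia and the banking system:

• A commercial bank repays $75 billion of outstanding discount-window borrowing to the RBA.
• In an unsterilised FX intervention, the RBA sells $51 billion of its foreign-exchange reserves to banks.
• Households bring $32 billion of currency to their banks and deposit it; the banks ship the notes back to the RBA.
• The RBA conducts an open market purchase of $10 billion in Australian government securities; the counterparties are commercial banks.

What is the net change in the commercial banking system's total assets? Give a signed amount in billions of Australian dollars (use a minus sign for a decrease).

-$43 billion

RBA balance sheet:
  Assets:      Securities +$10B, Loans to banks −$75B, Foreign assets −$51B
  Liabilities: Bank reserves −$84B, Currency in circulation −$32B
Commercial banking system:
  Assets:      Reserves at CB −$84B, Securities −$10B, Foreign assets +$51B
  Liabilities: Checkable deposits +$32B, Borrowings from CB −$75B
Change in total bank assets = -$43 billion.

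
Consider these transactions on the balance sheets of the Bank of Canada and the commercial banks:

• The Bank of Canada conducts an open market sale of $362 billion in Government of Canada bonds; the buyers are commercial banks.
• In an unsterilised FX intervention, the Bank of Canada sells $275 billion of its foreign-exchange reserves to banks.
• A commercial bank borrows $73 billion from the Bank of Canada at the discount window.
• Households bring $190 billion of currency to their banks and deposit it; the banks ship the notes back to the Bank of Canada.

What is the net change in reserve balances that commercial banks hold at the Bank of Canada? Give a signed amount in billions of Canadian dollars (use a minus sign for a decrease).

-$374 billion

Bank of Canada balance sheet:
  Assets:      Securities −$362B, Loans to banks +$73B, Foreign assets −$275B
  Liabilities: Bank reserves −$374B, Currency in circulation −$190B
So the change in reserve balances that commercial banks hold at the Bank of Canada is -$374 billion.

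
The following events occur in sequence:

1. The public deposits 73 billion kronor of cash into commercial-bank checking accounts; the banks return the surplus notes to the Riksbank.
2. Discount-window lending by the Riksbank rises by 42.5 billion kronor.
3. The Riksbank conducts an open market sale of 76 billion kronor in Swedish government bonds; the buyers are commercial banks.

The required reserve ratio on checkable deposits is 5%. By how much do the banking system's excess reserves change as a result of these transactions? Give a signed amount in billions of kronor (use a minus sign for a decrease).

+35.85 billion

Currency deposit 73 billion kronor: reserves +73B, deposits +73B.
Discount-window loan 42.5 billion kronor: reserves +42.5B, deposits 0.
OMO sale (to banks) 76 billion kronor: reserves −76B, deposits 0.
Totals: Δreserves = +39.5B, Δdeposits = +73B.
Δrequired reserves = 5% × +73B = +3.65B.
Δexcess reserves = Δreserves − Δrequired = +39.5B − (+3.65B) = +35.85 billion.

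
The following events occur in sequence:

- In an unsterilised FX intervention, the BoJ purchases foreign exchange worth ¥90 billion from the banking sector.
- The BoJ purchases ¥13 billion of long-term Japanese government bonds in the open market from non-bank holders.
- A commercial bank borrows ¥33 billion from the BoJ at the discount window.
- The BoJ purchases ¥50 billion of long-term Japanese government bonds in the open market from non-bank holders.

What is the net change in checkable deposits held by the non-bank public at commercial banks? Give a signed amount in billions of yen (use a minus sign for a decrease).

BoJ balance sheet:
  Assets:      Securities +¥63B, Loans to banks +¥33B, Foreign assets +¥90B
  Liabilities: Bank reserves +¥186B
Commercial banking system:
  Assets:      Reserves at CB +¥186B, Foreign assets −¥90B
  Liabilities: Checkable deposits +¥63B, Borrowings from CB +¥33B
So the change in checkable deposits held by the non-bank public at commercial banks is +¥63 billion.

+¥63 billion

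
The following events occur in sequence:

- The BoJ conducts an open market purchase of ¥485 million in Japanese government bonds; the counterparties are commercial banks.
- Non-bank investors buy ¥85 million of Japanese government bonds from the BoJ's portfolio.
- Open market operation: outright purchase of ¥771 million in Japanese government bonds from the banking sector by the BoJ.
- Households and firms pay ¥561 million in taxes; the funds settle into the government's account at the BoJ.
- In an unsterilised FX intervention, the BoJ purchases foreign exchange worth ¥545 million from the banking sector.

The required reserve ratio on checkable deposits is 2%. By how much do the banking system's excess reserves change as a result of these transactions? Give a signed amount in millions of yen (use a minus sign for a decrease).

OMO purchase (from banks) ¥485 million: reserves +¥485M, deposits 0.
Asset sale (to non-banks) ¥85 million: reserves −¥85M, deposits −¥85M.
OMO purchase (from banks) ¥771 million: reserves +¥771M, deposits 0.
Government account inflow ¥561 million: reserves −¥561M, deposits −¥561M.
FX purchase ¥545 million: reserves +¥545M, deposits 0.
Totals: Δreserves = +¥1155M, Δdeposits = −¥646M.
Δrequired reserves = 2% × −¥646M = −¥12.92M.
Δexcess reserves = Δreserves − Δrequired = +¥1155M − (−¥12.92M) = +¥1167.92 million.

+¥1167.92 million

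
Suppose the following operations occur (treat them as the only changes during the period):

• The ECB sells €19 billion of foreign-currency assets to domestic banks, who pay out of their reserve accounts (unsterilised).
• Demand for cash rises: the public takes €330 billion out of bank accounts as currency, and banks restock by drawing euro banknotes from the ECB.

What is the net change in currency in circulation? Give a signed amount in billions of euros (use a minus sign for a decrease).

+€330 billion

FX sale €19 billion: no currency enters or leaves circulation → 0.
Currency withdrawal €330 billion: notes leave the central bank → +€330B.
Net: 0 + 330 = +€330 billion.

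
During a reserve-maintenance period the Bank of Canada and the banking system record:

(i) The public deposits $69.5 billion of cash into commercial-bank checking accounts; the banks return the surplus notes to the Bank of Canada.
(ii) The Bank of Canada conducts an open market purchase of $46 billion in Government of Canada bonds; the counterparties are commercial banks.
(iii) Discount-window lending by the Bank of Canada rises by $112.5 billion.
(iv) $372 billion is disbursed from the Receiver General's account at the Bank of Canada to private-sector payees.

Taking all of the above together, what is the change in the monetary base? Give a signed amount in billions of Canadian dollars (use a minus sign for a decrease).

+$530.5 billion

Currency deposit $69.5 billion: just a shift between currency and reserves — both are base money → 0.
OMO purchase (from banks) $46 billion: Bank of Canada balance sheet expands → +$46B.
Discount-window loan $112.5 billion: Bank of Canada balance sheet expands → +$112.5B.
Government spending $372 billion: a non-base liability converts back to reserves → +$372B.
Net: 0 + 46 + 112.5 + 372 = +$530.5 billion.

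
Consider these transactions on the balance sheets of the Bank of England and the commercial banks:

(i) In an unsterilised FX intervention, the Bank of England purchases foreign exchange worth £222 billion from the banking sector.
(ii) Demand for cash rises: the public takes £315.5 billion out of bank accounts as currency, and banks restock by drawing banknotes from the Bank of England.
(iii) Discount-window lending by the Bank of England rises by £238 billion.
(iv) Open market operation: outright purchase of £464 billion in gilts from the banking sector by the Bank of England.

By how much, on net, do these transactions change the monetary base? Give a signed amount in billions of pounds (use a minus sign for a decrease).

Bank of England balance sheet:
  Assets:      Securities +£464B, Loans to banks +£238B, Foreign assets +£222B
  Liabilities: Bank reserves +£608.5B, Currency in circulation +£315.5B
Monetary base = currency + reserves: +£315.5B + (+£608.5B) = +£924 billion.

+£924 billion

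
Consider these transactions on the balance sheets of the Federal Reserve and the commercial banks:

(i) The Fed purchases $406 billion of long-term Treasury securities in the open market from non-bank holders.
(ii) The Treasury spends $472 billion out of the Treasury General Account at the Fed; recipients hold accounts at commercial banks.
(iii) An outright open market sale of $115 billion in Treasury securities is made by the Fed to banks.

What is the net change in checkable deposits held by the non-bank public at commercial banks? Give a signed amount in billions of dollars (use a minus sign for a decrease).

Fed balance sheet:
  Assets:      Securities +$291B
  Liabilities: Bank reserves +$763B, Government deposits −$472B
Commercial banking system:
  Assets:      Reserves at CB +$763B, Securities +$115B
  Liabilities: Checkable deposits +$878B
So the change in checkable deposits held by the non-bank public at commercial banks is +$878 billion.

+$878 billion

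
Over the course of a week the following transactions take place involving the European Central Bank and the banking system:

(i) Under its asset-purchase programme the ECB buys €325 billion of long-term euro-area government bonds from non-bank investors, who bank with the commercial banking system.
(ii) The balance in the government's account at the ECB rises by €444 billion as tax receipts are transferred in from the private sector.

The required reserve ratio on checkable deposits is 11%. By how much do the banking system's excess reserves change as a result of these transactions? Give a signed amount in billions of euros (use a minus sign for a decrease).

-€105.91 billion

Asset purchase (from non-banks) €325 billion: reserves +€325B, deposits +€325B.
Government account inflow €444 billion: reserves −€444B, deposits −€444B.
Totals: Δreserves = −€119B, Δdeposits = −€119B.
Δrequired reserves = 11% × −€119B = −€13.09B.
Δexcess reserves = Δreserves − Δrequired = −€119B − (−€13.09B) = -€105.91 billion.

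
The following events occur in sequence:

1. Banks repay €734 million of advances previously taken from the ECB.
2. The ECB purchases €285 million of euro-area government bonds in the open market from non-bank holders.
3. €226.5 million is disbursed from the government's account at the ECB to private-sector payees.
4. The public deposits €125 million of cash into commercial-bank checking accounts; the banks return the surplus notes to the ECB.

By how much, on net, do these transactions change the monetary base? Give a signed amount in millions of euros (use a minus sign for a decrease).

Discount-window repayment €734 million: ECB balance sheet contracts → −€734M.
Asset purchase (from non-banks) €285 million: ECB balance sheet expands → +€285M.
Government spending €226.5 million: a non-base liability converts back to reserves → +€226.5M.
Currency deposit €125 million: just a shift between currency and reserves — both are base money → 0.
Net: −734 + 285 + 226.5 + 0 = -€222.5 million.

-€222.5 million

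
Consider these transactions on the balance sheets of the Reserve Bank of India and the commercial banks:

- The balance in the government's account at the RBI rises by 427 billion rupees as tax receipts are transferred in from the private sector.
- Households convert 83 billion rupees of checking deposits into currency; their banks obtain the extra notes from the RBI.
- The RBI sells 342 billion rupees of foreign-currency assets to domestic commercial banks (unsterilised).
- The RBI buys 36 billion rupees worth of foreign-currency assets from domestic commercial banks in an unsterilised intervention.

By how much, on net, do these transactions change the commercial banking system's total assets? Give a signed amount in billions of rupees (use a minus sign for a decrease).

Government account inflow 427 billion rupees: bank balance sheets shrink → −427B.
Currency withdrawal 83 billion rupees: bank balance sheets shrink → −83B.
FX sale 342 billion rupees: just an asset swap on bank balance sheets → 0.
FX purchase 36 billion rupees: just an asset swap on bank balance sheets → 0.
Net: −427 − 83 + 0 + 0 = -510 billion.

-510 billion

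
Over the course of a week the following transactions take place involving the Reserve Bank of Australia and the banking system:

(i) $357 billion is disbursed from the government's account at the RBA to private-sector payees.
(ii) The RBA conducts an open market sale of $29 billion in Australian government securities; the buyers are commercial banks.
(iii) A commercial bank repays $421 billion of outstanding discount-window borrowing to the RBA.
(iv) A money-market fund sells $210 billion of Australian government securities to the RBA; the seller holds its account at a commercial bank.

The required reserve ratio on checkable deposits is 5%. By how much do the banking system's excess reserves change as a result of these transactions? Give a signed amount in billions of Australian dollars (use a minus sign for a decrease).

+$88.65 billion

Government spending $357 billion: reserves +$357B, deposits +$357B.
OMO sale (to banks) $29 billion: reserves −$29B, deposits 0.
Discount-window repayment $421 billion: reserves −$421B, deposits 0.
Asset purchase (from non-banks) $210 billion: reserves +$210B, deposits +$210B.
Totals: Δreserves = +$117B, Δdeposits = +$567B.
Δrequired reserves = 5% × +$567B = +$28.35B.
Δexcess reserves = Δreserves − Δrequired = +$117B − (+$28.35B) = +$88.65 billion.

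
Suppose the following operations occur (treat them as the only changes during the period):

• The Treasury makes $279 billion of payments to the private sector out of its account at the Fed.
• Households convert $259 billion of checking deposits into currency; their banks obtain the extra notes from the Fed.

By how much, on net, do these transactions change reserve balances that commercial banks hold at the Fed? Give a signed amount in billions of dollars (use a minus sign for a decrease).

+$20 billion

Government spending $279 billion: government payments flow into bank reserve accounts → +$279B.
Currency withdrawal $259 billion: banks swap reserves for currency → −$259B.
Net: 279 − 259 = +$20 billion.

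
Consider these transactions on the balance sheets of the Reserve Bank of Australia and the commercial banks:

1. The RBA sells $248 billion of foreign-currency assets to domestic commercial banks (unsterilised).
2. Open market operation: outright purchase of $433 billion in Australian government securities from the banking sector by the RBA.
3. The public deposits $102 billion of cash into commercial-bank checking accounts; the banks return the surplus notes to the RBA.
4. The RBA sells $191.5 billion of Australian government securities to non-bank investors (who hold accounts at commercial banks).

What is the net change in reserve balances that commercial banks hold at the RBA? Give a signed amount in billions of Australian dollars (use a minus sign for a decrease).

+$95.5 billion

FX sale $248 billion: the buying banks pay out of their reserve balances → −$248B.
OMO purchase (from banks) $433 billion: the RBA pays by crediting reserve accounts → +$433B.
Currency deposit $102 billion: returned notes are swapped for reserve credit → +$102B.
Asset sale (to non-banks) $191.5 billion: the non-bank buyers' banks settle from reserves → −$191.5B.
Net: −248 + 433 + 102 − 191.5 = +$95.5 billion.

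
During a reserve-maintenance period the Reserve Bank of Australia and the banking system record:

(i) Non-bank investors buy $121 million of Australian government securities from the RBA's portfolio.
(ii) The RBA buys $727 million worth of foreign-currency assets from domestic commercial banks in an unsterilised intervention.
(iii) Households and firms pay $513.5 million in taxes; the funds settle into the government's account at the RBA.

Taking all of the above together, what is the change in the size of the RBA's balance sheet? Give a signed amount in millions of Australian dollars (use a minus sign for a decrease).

RBA balance sheet:
  Assets:      Securities −$121M, Foreign assets +$727M
  Liabilities: Bank reserves +$92.5M, Government deposits +$513.5M
Change in total RBA assets = +$606 million.

+$606 million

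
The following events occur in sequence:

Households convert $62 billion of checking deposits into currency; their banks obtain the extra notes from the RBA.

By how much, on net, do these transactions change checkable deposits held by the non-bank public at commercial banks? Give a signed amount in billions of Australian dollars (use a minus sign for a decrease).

Currency withdrawal $62 billion: non-bank counterparties' bank balances fall → −$62B.

-$62 billion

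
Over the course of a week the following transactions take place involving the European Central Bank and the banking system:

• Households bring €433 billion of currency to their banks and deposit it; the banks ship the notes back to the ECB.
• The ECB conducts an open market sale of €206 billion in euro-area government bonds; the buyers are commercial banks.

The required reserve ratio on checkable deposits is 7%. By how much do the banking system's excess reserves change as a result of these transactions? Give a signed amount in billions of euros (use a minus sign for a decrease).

+€196.69 billion

Currency deposit €433 billion: reserves +€433B, deposits +€433B.
OMO sale (to banks) €206 billion: reserves −€206B, deposits 0.
Totals: Δreserves = +€227B, Δdeposits = +€433B.
Δrequired reserves = 7% × +€433B = +€30.31B.
Δexcess reserves = Δreserves − Δrequired = +€227B − (+€30.31B) = +€196.69 billion.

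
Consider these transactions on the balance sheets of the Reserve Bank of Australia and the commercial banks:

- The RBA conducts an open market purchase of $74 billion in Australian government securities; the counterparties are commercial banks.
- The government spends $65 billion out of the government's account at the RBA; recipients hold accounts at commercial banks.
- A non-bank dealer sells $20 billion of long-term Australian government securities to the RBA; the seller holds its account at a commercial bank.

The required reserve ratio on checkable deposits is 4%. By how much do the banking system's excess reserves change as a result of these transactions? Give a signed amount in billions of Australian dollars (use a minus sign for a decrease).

OMO purchase (from banks) $74 billion: reserves +$74B, deposits 0.
Government spending $65 billion: reserves +$65B, deposits +$65B.
Asset purchase (from non-banks) $20 billion: reserves +$20B, deposits +$20B.
Totals: Δreserves = +$159B, Δdeposits = +$85B.
Δrequired reserves = 4% × +$85B = +$3.4B.
Δexcess reserves = Δreserves − Δrequired = +$159B − (+$3.4B) = +$155.6 billion.

+$155.6 billion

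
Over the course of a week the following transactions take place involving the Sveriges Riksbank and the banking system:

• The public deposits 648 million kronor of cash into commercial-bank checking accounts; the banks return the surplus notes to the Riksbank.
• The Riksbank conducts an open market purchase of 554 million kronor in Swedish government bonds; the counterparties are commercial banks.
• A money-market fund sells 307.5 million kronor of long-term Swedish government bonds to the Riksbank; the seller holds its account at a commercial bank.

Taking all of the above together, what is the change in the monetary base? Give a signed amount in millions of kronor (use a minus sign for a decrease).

Riksbank balance sheet:
  Assets:      Securities +861.5M
  Liabilities: Bank reserves +1509.5M, Currency in circulation −648M
Monetary base = currency + reserves: −648M + (+1509.5M) = +861.5 million.

+861.5 million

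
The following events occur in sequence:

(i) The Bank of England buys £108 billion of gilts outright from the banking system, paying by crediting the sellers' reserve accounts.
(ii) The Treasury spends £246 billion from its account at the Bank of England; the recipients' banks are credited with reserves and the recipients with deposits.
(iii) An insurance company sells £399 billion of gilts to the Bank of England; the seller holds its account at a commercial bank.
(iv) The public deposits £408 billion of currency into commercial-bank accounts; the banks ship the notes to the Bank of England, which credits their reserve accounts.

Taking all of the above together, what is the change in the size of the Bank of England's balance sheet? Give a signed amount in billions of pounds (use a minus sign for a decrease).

OMO purchase (from banks) £108 billion: a Bank of England asset is acquired → +£108B.
Government spending £246 billion: only the composition of liabilities changes → 0.
Asset purchase (from non-banks) £399 billion: a Bank of England asset is acquired → +£399B.
Currency deposit £408 billion: only the composition of liabilities changes → 0.
Net: 108 + 0 + 399 + 0 = +£507 billion.

+£507 billion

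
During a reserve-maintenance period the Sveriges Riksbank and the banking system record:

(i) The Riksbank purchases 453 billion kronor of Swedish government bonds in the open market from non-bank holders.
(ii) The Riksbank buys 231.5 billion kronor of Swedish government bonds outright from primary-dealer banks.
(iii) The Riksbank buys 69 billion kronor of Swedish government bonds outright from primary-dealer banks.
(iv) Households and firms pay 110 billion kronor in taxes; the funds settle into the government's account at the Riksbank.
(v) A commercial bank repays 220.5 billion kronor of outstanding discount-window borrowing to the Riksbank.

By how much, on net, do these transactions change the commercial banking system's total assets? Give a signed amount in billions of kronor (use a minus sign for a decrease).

+122.5 billion

Asset purchase (from non-banks) 453 billion kronor: bank balance sheets expand → +453B.
OMO purchase (from banks) 231.5 billion kronor: just an asset swap on bank balance sheets → 0.
OMO purchase (from banks) 69 billion kronor: just an asset swap on bank balance sheets → 0.
Government account inflow 110 billion kronor: bank balance sheets shrink → −110B.
Discount-window repayment 220.5 billion kronor: bank balance sheets shrink → −220.5B.
Net: 453 + 0 + 0 − 110 − 220.5 = +122.5 billion.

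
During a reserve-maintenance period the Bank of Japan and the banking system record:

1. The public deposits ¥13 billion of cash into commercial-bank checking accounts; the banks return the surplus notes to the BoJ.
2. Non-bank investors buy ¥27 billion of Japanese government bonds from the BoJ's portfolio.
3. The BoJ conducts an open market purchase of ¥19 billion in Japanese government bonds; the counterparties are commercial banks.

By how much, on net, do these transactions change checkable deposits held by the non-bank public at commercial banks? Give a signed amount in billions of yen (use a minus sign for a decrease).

-¥14 billion

Currency deposit ¥13 billion: non-bank counterparties' bank balances rise → +¥13B.
Asset sale (to non-banks) ¥27 billion: non-bank counterparties' bank balances fall → −¥27B.
OMO purchase (from banks) ¥19 billion: the counterparty is a bank, so public deposits are unchanged → 0.
Net: 13 − 27 + 0 = -¥14 billion.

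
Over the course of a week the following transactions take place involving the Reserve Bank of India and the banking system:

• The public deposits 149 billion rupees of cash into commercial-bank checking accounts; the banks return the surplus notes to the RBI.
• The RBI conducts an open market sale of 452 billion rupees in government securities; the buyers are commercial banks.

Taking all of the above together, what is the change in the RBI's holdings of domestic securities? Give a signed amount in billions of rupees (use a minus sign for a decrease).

-452 billion

Currency deposit 149 billion rupees: the RBI's securities portfolio is untouched → 0.
OMO sale (to banks) 452 billion rupees: securities removed from the RBI's portfolio → −452B.
Net: 0 − 452 = -452 billion.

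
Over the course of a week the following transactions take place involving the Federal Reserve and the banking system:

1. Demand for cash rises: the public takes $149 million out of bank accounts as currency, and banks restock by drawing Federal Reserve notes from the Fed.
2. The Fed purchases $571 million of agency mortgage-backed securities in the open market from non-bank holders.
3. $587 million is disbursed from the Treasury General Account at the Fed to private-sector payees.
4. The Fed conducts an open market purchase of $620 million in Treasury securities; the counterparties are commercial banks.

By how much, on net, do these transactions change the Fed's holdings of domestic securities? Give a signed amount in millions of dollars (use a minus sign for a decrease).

Fed balance sheet:
  Assets:      Securities +$1191M
  Liabilities: Bank reserves +$1629M, Currency in circulation +$149M, Government deposits −$587M
So the change in the Fed's holdings of domestic securities is +$1191 million.

+$1191 million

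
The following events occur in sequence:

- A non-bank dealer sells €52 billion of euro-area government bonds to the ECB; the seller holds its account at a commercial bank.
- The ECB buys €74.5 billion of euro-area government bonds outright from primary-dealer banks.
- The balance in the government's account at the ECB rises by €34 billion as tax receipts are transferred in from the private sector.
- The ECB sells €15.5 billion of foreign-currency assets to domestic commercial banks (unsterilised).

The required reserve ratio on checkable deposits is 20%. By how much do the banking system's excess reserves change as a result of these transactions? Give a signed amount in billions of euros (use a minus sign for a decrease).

+€73.4 billion

Asset purchase (from non-banks) €52 billion: reserves +€52B, deposits +€52B.
OMO purchase (from banks) €74.5 billion: reserves +€74.5B, deposits 0.
Government account inflow €34 billion: reserves −€34B, deposits −€34B.
FX sale €15.5 billion: reserves −€15.5B, deposits 0.
Totals: Δreserves = +€77B, Δdeposits = +€18B.
Δrequired reserves = 20% × +€18B = +€3.6B.
Δexcess reserves = Δreserves − Δrequired = +€77B − (+€3.6B) = +€73.4 billion.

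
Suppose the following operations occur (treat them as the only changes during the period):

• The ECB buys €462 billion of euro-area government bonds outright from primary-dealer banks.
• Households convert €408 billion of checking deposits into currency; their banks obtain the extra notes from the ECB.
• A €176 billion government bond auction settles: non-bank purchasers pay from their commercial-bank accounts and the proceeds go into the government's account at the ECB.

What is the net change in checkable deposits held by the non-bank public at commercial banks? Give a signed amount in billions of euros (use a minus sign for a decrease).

-€584 billion

OMO purchase (from banks) €462 billion: the counterparty is a bank, so public deposits are unchanged → 0.
Currency withdrawal €408 billion: non-bank counterparties' bank balances fall → −€408B.
Government account inflow €176 billion: non-bank counterparties' bank balances fall → −€176B.
Net: 0 − 408 − 176 = -€584 billion.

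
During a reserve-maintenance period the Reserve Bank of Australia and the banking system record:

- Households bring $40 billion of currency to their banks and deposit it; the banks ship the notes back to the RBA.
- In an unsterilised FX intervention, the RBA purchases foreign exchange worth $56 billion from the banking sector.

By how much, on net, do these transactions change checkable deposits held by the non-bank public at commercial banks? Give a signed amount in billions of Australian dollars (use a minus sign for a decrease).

+$40 billion

RBA balance sheet:
  Assets:      Foreign assets +$56B
  Liabilities: Bank reserves +$96B, Currency in circulation −$40B
Commercial banking system:
  Assets:      Reserves at CB +$96B, Foreign assets −$56B
  Liabilities: Checkable deposits +$40B
So the change in checkable deposits held by the non-bank public at commercial banks is +$40 billion.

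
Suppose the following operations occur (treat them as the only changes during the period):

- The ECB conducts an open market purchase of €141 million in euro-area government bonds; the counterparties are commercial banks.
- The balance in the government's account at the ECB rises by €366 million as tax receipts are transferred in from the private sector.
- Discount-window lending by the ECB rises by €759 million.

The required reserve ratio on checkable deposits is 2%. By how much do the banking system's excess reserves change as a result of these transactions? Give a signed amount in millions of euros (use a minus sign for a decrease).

OMO purchase (from banks) €141 million: reserves +€141M, deposits 0.
Government account inflow €366 million: reserves −€366M, deposits −€366M.
Discount-window loan €759 million: reserves +€759M, deposits 0.
Totals: Δreserves = +€534M, Δdeposits = −€366M.
Δrequired reserves = 2% × −€366M = −€7.32M.
Δexcess reserves = Δreserves − Δrequired = +€534M − (−€7.32M) = +€541.32 million.

+€541.32 million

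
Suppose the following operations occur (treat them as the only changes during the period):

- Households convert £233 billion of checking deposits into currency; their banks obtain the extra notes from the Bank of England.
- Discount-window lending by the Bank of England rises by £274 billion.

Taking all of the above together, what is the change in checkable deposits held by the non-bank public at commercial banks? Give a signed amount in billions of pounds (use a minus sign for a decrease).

Currency withdrawal £233 billion: non-bank counterparties' bank balances fall → −£233B.
Discount-window loan £274 billion: the counterparty is a bank, so public deposits are unchanged → 0.
Net: −233 + 0 = -£233 billion.

-£233 billion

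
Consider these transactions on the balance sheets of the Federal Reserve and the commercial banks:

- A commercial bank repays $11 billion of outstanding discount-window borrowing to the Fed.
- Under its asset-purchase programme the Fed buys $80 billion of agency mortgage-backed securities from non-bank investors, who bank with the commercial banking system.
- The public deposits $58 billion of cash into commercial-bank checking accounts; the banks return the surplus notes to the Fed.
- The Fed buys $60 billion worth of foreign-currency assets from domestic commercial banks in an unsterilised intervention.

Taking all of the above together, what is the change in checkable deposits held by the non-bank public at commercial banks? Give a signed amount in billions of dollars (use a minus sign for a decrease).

+$138 billion

Discount-window repayment $11 billion: the counterparty is a bank, so public deposits are unchanged → 0.
Asset purchase (from non-banks) $80 billion: non-bank counterparties' bank balances rise → +$80B.
Currency deposit $58 billion: non-bank counterparties' bank balances rise → +$58B.
FX purchase $60 billion: the counterparty is a bank, so public deposits are unchanged → 0.
Net: 0 + 80 + 58 + 0 = +$138 billion.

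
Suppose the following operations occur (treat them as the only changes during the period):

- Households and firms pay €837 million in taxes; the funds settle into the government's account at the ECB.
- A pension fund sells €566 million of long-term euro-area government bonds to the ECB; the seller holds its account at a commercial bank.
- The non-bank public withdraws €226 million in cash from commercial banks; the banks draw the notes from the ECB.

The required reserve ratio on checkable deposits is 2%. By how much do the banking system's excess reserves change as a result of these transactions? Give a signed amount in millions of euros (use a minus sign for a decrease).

Government account inflow €837 million: reserves −€837M, deposits −€837M.
Asset purchase (from non-banks) €566 million: reserves +€566M, deposits +€566M.
Currency withdrawal €226 million: reserves −€226M, deposits −€226M.
Totals: Δreserves = −€497M, Δdeposits = −€497M.
Δrequired reserves = 2% × −€497M = −€9.94M.
Δexcess reserves = Δreserves − Δrequired = −€497M − (−€9.94M) = -€487.06 million.

-€487.06 million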